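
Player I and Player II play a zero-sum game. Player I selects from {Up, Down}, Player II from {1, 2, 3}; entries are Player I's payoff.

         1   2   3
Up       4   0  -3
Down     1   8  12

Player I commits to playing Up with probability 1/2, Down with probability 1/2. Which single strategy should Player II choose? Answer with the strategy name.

If Player II plays 1, Player I's expected payoff is (1/2)·4 + (1/2)·1 = 5/2.
If Player II plays 2, Player I's expected payoff is (1/2)·0 + (1/2)·8 = 4.
If Player II plays 3, Player I's expected payoff is (1/2)·(-3) + (1/2)·12 = 9/2.
Player II minimizes Player I's payoff; the smallest is 5/2, so the best response is 1.

1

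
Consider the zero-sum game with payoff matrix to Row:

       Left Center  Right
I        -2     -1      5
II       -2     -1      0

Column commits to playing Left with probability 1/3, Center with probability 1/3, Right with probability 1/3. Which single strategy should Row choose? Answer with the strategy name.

I

Expected payoff of I: (1/3)·(-2) + (1/3)·(-1) + (1/3)·5 = 2/3.
Expected payoff of II: (1/3)·(-2) + (1/3)·(-1) + (1/3)·0 = -1.
The largest is 2/3, so Row's best response is I.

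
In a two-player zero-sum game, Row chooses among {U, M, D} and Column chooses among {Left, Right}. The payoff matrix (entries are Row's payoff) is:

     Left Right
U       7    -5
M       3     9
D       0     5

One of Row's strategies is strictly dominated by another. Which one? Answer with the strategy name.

M gives a strictly higher payoff than D against every column: 3 > 0, 9 > 5.
So D is strictly dominated and Row never plays it.

D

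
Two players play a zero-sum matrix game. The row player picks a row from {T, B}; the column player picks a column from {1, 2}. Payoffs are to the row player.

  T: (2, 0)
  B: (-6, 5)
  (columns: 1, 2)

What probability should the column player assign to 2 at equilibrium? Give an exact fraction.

Row minima: T → 0, B → -6; maximin = 0.
Column maxima: 1 → 2, 2 → 5; minimax = 2.
0 ≠ 2, so there is no saddle point; optimal play is mixed.
Let the row player play T with probability p. Expected payoff against 1: 2p + (-6)(1−p) = 8p − 6; against 2: 0p + 5(1−p) = −5p + 5.
Setting these equal: 8p − 6 = −5p + 5 ⇒ 13p = 11 ⇒ p = 11/13, and the value is (8)·(11/13) − 6 = 10/13.
For the column player: with q = P(1), equating T's and B's payoffs gives 2q = −11q + 5 ⇒ q = 5/13.

8/13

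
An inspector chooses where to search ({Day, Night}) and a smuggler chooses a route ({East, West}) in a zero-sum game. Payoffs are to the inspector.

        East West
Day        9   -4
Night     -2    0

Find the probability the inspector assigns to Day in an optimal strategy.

Row minima: Day → -4, Night → -2; maximin = -2.
Column maxima: East → 9, West → 0; minimax = 0.
-2 ≠ 0, so there is no saddle point; optimal play is mixed.
Let the inspector play Day with probability p. Expected payoff against East: 9p + (-2)(1−p) = 11p − 2; against West: (-4)p + 0(1−p) = −4p.
Setting these equal: 11p − 2 = −4p ⇒ 15p = 2 ⇒ p = 2/15, and the value is (11)·(2/15) − 2 = -8/15.
For the smuggler: with q = P(East), equating Day's and Night's payoffs gives 13q − 4 = −2q ⇒ q = 4/15.

2/15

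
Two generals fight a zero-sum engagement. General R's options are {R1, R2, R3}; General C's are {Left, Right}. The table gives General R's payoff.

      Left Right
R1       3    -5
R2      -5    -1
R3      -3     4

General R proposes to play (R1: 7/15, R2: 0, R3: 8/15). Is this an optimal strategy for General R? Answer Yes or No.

Against Left this mix gives (7/15)·3 + (8/15)·(-3) = -1/5.
Against Right this mix gives (7/15)·(-5) + (8/15)·4 = -1/5.
All of General C's active replies (Left, Right) yield -1/5, and no column does worse for General R. The mix makes General C indifferent and guarantees -1/5, so it is optimal.

Yes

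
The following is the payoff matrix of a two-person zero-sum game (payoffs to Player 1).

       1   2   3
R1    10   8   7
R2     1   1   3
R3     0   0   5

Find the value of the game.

7

Row minima: R1 → 7, R2 → 1, R3 → 0; maximin = 7.
Column maxima: 1 → 10, 2 → 8, 3 → 7; minimax = 7.
Since maximin = minimax = 7, there is a saddle point and the value is 7.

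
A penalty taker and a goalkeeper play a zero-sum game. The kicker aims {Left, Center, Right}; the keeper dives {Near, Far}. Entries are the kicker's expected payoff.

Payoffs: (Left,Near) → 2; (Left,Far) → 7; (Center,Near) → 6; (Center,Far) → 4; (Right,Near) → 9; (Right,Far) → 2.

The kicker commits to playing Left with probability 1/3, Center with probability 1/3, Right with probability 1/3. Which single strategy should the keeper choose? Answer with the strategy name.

Far

If the keeper plays Near, the kicker's expected payoff is (1/3)·2 + (1/3)·6 + (1/3)·9 = 17/3.
If the keeper plays Far, the kicker's expected payoff is (1/3)·7 + (1/3)·4 + (1/3)·2 = 13/3.
The keeper minimizes the kicker's payoff; the smallest is 13/3, so the best response is Far.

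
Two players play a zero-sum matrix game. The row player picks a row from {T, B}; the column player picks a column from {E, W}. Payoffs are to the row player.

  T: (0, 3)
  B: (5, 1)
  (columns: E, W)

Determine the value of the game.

15/7

Row minima: T → 0, B → 1; maximin = 1.
Column maxima: E → 5, W → 3; minimax = 3.
1 ≠ 3, so there is no saddle point; optimal play is mixed.
Let the row player play T with probability p. Expected payoff against E: 0p + 5(1−p) = −5p + 5; against W: 3p + 1(1−p) = 2p + 1.
Setting these equal: −5p + 5 = 2p + 1 ⇒ −7p = -4 ⇒ p = 4/7, and the value is (-5)·(4/7) + 5 = 15/7.
For the column player: with q = P(E), equating T's and B's payoffs gives −3q + 3 = 4q + 1 ⇒ q = 2/7.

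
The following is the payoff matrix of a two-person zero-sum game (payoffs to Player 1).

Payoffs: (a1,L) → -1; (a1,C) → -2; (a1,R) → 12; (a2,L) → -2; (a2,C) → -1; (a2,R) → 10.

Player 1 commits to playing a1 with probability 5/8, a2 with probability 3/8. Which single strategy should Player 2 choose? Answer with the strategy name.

If Player 2 plays L, Player 1's expected payoff is (5/8)·(-1) + (3/8)·(-2) = -11/8.
If Player 2 plays C, Player 1's expected payoff is (5/8)·(-2) + (3/8)·(-1) = -13/8.
If Player 2 plays R, Player 1's expected payoff is (5/8)·12 + (3/8)·10 = 45/4.
Player 2 minimizes Player 1's payoff; the smallest is -13/8, so the best response is C.

C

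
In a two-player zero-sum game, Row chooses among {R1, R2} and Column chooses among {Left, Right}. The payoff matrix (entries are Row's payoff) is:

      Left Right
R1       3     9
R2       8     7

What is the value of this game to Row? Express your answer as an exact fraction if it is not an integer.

Row minima: R1 → 3, R2 → 7; maximin = 7.
Column maxima: Left → 8, Right → 9; minimax = 8.
7 ≠ 8, so there is no saddle point; optimal play is mixed.
Let Row play R1 with probability p. Expected payoff against Left: 3p + 8(1−p) = −5p + 8; against Right: 9p + 7(1−p) = 2p + 7.
Setting these equal: −5p + 8 = 2p + 7 ⇒ −7p = -1 ⇒ p = 1/7, and the value is (-5)·(1/7) + 8 = 51/7.
For Column: with q = P(Left), equating R1's and R2's payoffs gives −6q + 9 = q + 7 ⇒ q = 2/7.

51/7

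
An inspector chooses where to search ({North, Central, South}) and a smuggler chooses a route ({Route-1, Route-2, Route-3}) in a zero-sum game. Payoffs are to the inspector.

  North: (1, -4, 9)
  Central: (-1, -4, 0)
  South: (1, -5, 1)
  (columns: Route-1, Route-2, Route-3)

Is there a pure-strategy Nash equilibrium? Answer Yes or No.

Yes

Row minima: North → -4, Central → -4, South → -5; maximin = -4.
Column maxima: Route-1 → 1, Route-2 → -4, Route-3 → 9; minimax = -4.
maximin = minimax = -4, so a saddle point exists.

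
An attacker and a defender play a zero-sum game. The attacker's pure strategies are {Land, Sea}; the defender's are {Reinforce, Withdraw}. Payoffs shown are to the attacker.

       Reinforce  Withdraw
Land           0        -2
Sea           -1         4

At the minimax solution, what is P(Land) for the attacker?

5/7

Row minima: Land → -2, Sea → -1; maximin = -1.
Column maxima: Reinforce → 0, Withdraw → 4; minimax = 0.
-1 ≠ 0, so there is no saddle point; optimal play is mixed.
Let the attacker play Land with probability p. Expected payoff against Reinforce: 0p + (-1)(1−p) = p − 1; against Withdraw: (-2)p + 4(1−p) = −6p + 4.
Setting these equal: p − 1 = −6p + 4 ⇒ 7p = 5 ⇒ p = 5/7, and the value is (1)·(5/7) − 1 = -2/7.
For the defender: with q = P(Reinforce), equating Land's and Sea's payoffs gives 2q − 2 = −5q + 4 ⇒ q = 6/7.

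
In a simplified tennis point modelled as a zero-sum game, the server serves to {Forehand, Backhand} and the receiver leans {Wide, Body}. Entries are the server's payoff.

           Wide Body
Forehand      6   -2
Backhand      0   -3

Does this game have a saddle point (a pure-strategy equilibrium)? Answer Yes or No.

Row minima: Forehand → -2, Backhand → -3; maximin = -2.
Column maxima: Wide → 6, Body → -2; minimax = -2.
maximin = minimax = -2, so a saddle point exists.

Yes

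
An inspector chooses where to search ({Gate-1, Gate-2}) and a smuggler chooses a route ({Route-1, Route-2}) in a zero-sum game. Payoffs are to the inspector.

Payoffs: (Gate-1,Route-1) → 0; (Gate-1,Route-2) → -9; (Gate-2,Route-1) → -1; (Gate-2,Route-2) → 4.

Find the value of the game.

-9/14

Row minima: Gate-1 → -9, Gate-2 → -1; maximin = -1.
Column maxima: Route-1 → 0, Route-2 → 4; minimax = 0.
-1 ≠ 0, so there is no saddle point; optimal play is mixed.
Let the inspector play Gate-1 with probability p. Expected payoff against Route-1: 0p + (-1)(1−p) = p − 1; against Route-2: (-9)p + 4(1−p) = −13p + 4.
Setting these equal: p − 1 = −13p + 4 ⇒ 14p = 5 ⇒ p = 5/14, and the value is (1)·(5/14) − 1 = -9/14.
For the smuggler: with q = P(Route-1), equating Gate-1's and Gate-2's payoffs gives 9q − 9 = −5q + 4 ⇒ q = 13/14.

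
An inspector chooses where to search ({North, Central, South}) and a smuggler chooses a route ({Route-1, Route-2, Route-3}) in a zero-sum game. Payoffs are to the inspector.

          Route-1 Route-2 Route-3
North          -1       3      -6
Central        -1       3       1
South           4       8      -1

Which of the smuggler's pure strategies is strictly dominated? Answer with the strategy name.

Route-2

Route-1 holds the inspector's payoff strictly below Route-2 in every row: -1 < 3, -1 < 3, 4 < 8.
So Route-2 is strictly dominated for the smuggler.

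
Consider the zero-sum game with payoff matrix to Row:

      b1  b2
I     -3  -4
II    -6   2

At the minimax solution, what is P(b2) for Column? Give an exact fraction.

1/3

Row minima: I → -4, II → -6; maximin = -4.
Column maxima: b1 → -3, b2 → 2; minimax = -3.
-4 ≠ -3, so there is no saddle point; optimal play is mixed.
Let Row play I with probability p. Expected payoff against b1: (-3)p + (-6)(1−p) = 3p − 6; against b2: (-4)p + 2(1−p) = −6p + 2.
Setting these equal: 3p − 6 = −6p + 2 ⇒ 9p = 8 ⇒ p = 8/9, and the value is (3)·(8/9) − 6 = -10/3.
For Column: with q = P(b1), equating I's and II's payoffs gives q − 4 = −8q + 2 ⇒ q = 2/3.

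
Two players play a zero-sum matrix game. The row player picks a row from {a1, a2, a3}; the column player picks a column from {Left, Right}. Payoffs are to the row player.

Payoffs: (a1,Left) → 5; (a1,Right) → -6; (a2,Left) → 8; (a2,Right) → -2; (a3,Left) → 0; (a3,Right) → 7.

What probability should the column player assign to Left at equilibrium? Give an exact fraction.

9/17

Row minima: a1 → -6, a2 → -2, a3 → 0; maximin = 0.
Column maxima: Left → 8, Right → 7; minimax = 7.
0 ≠ 7, so there is no saddle point; optimal play is mixed.
a1 is strictly dominated by a2, so the row player never plays it.
On the remaining 2×2 (a2, a3 vs Left, Right):
Let the row player play a2 with probability p. Expected payoff against Left: 8p + 0(1−p) = 8p; against Right: (-2)p + 7(1−p) = −9p + 7.
Setting these equal: 8p = −9p + 7 ⇒ 17p = 7 ⇒ p = 7/17, and the value is (8)·(7/17) = 56/17.
For the column player: with q = P(Left), equating a2's and a3's payoffs gives 10q − 2 = −7q + 7 ⇒ q = 9/17.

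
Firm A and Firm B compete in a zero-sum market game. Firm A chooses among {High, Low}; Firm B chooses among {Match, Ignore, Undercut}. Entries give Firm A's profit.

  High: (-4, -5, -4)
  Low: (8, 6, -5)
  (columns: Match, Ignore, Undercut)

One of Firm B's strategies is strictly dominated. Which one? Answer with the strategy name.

Ignore holds Firm A's payoff strictly below Match in every row: -5 < -4, 6 < 8.
So Match is strictly dominated for Firm B.

Match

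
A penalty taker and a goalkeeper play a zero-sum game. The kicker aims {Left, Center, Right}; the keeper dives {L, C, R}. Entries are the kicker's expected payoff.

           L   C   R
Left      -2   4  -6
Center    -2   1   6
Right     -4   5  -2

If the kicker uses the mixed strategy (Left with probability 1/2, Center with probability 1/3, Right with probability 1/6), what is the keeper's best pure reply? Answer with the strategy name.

If the keeper plays L, the kicker's expected payoff is (1/2)·(-2) + (1/3)·(-2) + (1/6)·(-4) = -7/3.
If the keeper plays C, the kicker's expected payoff is (1/2)·4 + (1/3)·1 + (1/6)·5 = 19/6.
If the keeper plays R, the kicker's expected payoff is (1/2)·(-6) + (1/3)·6 + (1/6)·(-2) = -4/3.
The keeper minimizes the kicker's payoff; the smallest is -7/3, so the best response is L.

L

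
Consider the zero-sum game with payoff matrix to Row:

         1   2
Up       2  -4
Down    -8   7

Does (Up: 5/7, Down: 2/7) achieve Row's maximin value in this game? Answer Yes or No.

Yes

Against 1 this mix gives (5/7)·2 + (2/7)·(-8) = -6/7.
Against 2 this mix gives (5/7)·(-4) + (2/7)·7 = -6/7.
All of Column's active replies (1, 2) yield -6/7, and no column does worse for Row. The mix makes Column indifferent and guarantees -6/7, so it is optimal.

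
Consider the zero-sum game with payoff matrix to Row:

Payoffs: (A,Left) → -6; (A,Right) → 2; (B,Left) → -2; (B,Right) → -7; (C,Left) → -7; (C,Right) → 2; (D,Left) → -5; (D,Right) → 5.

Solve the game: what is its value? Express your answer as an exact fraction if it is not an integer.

-3

Row minima: A → -6, B → -7, C → -7, D → -5; maximin = -5.
Column maxima: Left → -2, Right → 5; minimax = -2.
-5 ≠ -2, so there is no saddle point; optimal play is mixed.
A is strictly dominated by D, so Row never plays it.
C is strictly dominated by D, so Row never plays it.
On the remaining 2×2 (B, D vs Left, Right):
Let Row play B with probability p. Expected payoff against Left: (-2)p + (-5)(1−p) = 3p − 5; against Right: (-7)p + 5(1−p) = −12p + 5.
Setting these equal: 3p − 5 = −12p + 5 ⇒ 15p = 10 ⇒ p = 2/3, and the value is (3)·(2/3) − 5 = -3.
For Column: with q = P(Left), equating B's and D's payoffs gives 5q − 7 = −10q + 5 ⇒ q = 4/5.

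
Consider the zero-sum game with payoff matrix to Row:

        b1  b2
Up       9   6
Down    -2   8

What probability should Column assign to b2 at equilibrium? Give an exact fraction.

Row minima: Up → 6, Down → -2; maximin = 6.
Column maxima: b1 → 9, b2 → 8; minimax = 8.
6 ≠ 8, so there is no saddle point; optimal play is mixed.
Let Row play Up with probability p. Expected payoff against b1: 9p + (-2)(1−p) = 11p − 2; against b2: 6p + 8(1−p) = −2p + 8.
Setting these equal: 11p − 2 = −2p + 8 ⇒ 13p = 10 ⇒ p = 10/13, and the value is (11)·(10/13) − 2 = 84/13.
For Column: with q = P(b1), equating Up's and Down's payoffs gives 3q + 6 = −10q + 8 ⇒ q = 2/13.

11/13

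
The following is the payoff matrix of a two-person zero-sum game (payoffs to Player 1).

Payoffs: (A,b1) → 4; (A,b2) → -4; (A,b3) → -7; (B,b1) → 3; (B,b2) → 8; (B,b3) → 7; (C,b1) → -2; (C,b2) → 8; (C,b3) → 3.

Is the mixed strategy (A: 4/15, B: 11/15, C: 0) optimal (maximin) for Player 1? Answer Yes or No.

Against b1 this mix gives (4/15)·4 + (11/15)·3 = 49/15.
Against b2 this mix gives (4/15)·(-4) + (11/15)·8 = 24/5.
Against b3 this mix gives (4/15)·(-7) + (11/15)·7 = 49/15.
All of Player 2's active replies (b1, b3) yield 49/15, and no column does worse for Player 1. The mix makes Player 2 indifferent and guarantees 49/15, so it is optimal.

Yes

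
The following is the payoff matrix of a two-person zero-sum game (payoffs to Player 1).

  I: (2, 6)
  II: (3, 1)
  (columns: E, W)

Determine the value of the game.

8/3

Row minima: I → 2, II → 1; maximin = 2.
Column maxima: E → 3, W → 6; minimax = 3.
2 ≠ 3, so there is no saddle point; optimal play is mixed.
Let Player 1 play I with probability p. Expected payoff against E: 2p + 3(1−p) = −p + 3; against W: 6p + 1(1−p) = 5p + 1.
Setting these equal: −p + 3 = 5p + 1 ⇒ −6p = -2 ⇒ p = 1/3, and the value is (-1)·(1/3) + 3 = 8/3.
For Player 2: with q = P(E), equating I's and II's payoffs gives −4q + 6 = 2q + 1 ⇒ q = 5/6.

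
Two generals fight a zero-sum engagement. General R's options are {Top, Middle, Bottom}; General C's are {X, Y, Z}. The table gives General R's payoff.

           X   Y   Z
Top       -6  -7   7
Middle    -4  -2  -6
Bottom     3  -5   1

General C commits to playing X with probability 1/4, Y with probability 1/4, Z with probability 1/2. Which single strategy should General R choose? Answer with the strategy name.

Expected payoff of Top: (1/4)·(-6) + (1/4)·(-7) + (1/2)·7 = 1/4.
Expected payoff of Middle: (1/4)·(-4) + (1/4)·(-2) + (1/2)·(-6) = -9/2.
Expected payoff of Bottom: (1/4)·3 + (1/4)·(-5) + (1/2)·1 = 0.
The largest is 1/4, so General R's best response is Top.

Top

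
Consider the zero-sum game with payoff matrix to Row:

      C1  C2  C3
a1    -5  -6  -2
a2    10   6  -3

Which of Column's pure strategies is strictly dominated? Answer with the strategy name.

C1

C2 holds Row's payoff strictly below C1 in every row: -6 < -5, 6 < 10.
So C1 is strictly dominated for Column.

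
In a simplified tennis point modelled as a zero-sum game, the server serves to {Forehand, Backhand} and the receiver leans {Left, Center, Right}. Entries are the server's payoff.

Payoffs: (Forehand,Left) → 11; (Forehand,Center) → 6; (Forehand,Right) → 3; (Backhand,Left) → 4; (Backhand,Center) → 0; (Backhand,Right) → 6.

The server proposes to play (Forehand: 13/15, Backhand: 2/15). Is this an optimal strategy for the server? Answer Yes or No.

No

Against Left this mix gives (13/15)·11 + (2/15)·4 = 151/15.
Against Center this mix gives (13/15)·6 + (2/15)·0 = 26/5.
Against Right this mix gives (13/15)·3 + (2/15)·6 = 17/5.
The receiver will play Right, holding the server to 17/5. Shifting weight toward the row that does better against Right would raise this floor (the equalizing mix achieves 4 against both Right and Center), so the proposed strategy is not optimal.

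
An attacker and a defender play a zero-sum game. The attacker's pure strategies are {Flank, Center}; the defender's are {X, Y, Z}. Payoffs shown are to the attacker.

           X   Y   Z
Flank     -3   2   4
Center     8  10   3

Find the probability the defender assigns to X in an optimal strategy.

1/12

Row minima: Flank → -3, Center → 3; maximin = 3.
Column maxima: X → 8, Y → 10, Z → 4; minimax = 4.
3 ≠ 4, so there is no saddle point; optimal play is mixed.
Y is strictly dominated by X (it gives the attacker strictly more in every row), so the defender never plays it.
On the remaining 2×2 (Flank, Center vs X, Z):
Let the attacker play Flank with probability p. Expected payoff against X: (-3)p + 8(1−p) = −11p + 8; against Z: 4p + 3(1−p) = p + 3.
Setting these equal: −11p + 8 = p + 3 ⇒ −12p = -5 ⇒ p = 5/12, and the value is (-11)·(5/12) + 8 = 41/12.
For the defender: with q = P(X), equating Flank's and Center's payoffs gives −7q + 4 = 5q + 3 ⇒ q = 1/12.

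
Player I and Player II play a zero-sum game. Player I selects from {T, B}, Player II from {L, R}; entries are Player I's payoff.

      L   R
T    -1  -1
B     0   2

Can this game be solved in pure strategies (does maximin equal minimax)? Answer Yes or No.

Yes

Row minima: T → -1, B → 0; maximin = 0.
Column maxima: L → 0, R → 2; minimax = 0.
maximin = minimax = 0, so a saddle point exists.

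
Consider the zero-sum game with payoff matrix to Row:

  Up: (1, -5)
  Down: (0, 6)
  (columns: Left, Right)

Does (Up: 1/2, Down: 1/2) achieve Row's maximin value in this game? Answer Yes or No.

Yes

Against Left this mix gives (1/2)·1 + (1/2)·0 = 1/2.
Against Right this mix gives (1/2)·(-5) + (1/2)·6 = 1/2.
All of Column's active replies (Left, Right) yield 1/2, and no column does worse for Row. The mix makes Column indifferent and guarantees 1/2, so it is optimal.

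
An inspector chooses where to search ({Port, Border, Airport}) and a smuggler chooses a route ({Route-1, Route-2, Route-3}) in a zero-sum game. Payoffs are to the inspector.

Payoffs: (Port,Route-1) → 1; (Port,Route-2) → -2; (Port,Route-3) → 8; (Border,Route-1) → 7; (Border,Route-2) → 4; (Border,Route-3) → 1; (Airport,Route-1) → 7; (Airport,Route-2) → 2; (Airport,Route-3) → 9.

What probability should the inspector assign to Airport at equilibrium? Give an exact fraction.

Row minima: Port → -2, Border → 1, Airport → 2; maximin = 2.
Column maxima: Route-1 → 7, Route-2 → 4, Route-3 → 9; minimax = 4.
2 ≠ 4, so there is no saddle point; optimal play is mixed.
Port is strictly dominated by Airport, so the inspector never plays it.
Route-1 is strictly dominated by Route-2 (it gives the inspector strictly more in every row), so the smuggler never plays it.
On the remaining 2×2 (Border, Airport vs Route-2, Route-3):
Let the inspector play Border with probability p. Expected payoff against Route-2: 4p + 2(1−p) = 2p + 2; against Route-3: 1p + 9(1−p) = −8p + 9.
Setting these equal: 2p + 2 = −8p + 9 ⇒ 10p = 7 ⇒ p = 7/10, and the value is (2)·(7/10) + 2 = 17/5.
For the smuggler: with q = P(Route-2), equating Border's and Airport's payoffs gives 3q + 1 = −7q + 9 ⇒ q = 4/5.

3/10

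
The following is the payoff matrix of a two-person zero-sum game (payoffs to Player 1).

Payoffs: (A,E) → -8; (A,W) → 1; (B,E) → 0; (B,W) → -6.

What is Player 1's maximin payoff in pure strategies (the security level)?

Row minima: A → -8, B → -6.
The best of these is -6.

-6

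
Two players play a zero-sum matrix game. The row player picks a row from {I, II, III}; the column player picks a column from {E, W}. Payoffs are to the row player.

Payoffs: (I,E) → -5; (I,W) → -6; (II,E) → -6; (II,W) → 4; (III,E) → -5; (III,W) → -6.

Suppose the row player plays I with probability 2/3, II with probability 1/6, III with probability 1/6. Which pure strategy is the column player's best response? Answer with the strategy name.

If the column player plays E, the row player's expected payoff is (2/3)·(-5) + (1/6)·(-6) + (1/6)·(-5) = -31/6.
If the column player plays W, the row player's expected payoff is (2/3)·(-6) + (1/6)·4 + (1/6)·(-6) = -13/3.
The column player minimizes the row player's payoff; the smallest is -31/6, so the best response is E.

E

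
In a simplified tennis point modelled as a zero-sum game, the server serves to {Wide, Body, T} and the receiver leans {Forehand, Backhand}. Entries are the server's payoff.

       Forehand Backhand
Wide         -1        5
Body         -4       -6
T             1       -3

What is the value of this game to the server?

Row minima: Wide → -1, Body → -6, T → -3; maximin = -1.
Column maxima: Forehand → 1, Backhand → 5; minimax = 1.
-1 ≠ 1, so there is no saddle point; optimal play is mixed.
Body is strictly dominated by Wide, so the server never plays it.
On the remaining 2×2 (Wide, T vs Forehand, Backhand):
Let the server play Wide with probability p. Expected payoff against Forehand: (-1)p + 1(1−p) = −2p + 1; against Backhand: 5p + (-3)(1−p) = 8p − 3.
Setting these equal: −2p + 1 = 8p − 3 ⇒ −10p = -4 ⇒ p = 2/5, and the value is (-2)·(2/5) + 1 = 1/5.
For the receiver: with q = P(Forehand), equating Wide's and T's payoffs gives −6q + 5 = 4q − 3 ⇒ q = 4/5.

1/5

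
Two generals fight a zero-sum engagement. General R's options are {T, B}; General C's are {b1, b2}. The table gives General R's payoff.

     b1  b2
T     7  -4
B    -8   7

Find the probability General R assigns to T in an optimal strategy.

15/26

Row minima: T → -4, B → -8; maximin = -4.
Column maxima: b1 → 7, b2 → 7; minimax = 7.
-4 ≠ 7, so there is no saddle point; optimal play is mixed.
Let General R play T with probability p. Expected payoff against b1: 7p + (-8)(1−p) = 15p − 8; against b2: (-4)p + 7(1−p) = −11p + 7.
Setting these equal: 15p − 8 = −11p + 7 ⇒ 26p = 15 ⇒ p = 15/26, and the value is (15)·(15/26) − 8 = 17/26.
For General C: with q = P(b1), equating T's and B's payoffs gives 11q − 4 = −15q + 7 ⇒ q = 11/26.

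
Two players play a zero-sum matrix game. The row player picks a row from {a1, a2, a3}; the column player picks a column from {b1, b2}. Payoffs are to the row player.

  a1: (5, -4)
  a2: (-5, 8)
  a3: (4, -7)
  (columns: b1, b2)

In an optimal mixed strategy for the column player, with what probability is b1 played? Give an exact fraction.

6/11

Row minima: a1 → -4, a2 → -5, a3 → -7; maximin = -4.
Column maxima: b1 → 5, b2 → 8; minimax = 5.
-4 ≠ 5, so there is no saddle point; optimal play is mixed.
a3 is strictly dominated by a1, so the row player never plays it.
On the remaining 2×2 (a1, a2 vs b1, b2):
Let the row player play a1 with probability p. Expected payoff against b1: 5p + (-5)(1−p) = 10p − 5; against b2: (-4)p + 8(1−p) = −12p + 8.
Setting these equal: 10p − 5 = −12p + 8 ⇒ 22p = 13 ⇒ p = 13/22, and the value is (10)·(13/22) − 5 = 10/11.
For the column player: with q = P(b1), equating a1's and a2's payoffs gives 9q − 4 = −13q + 8 ⇒ q = 6/11.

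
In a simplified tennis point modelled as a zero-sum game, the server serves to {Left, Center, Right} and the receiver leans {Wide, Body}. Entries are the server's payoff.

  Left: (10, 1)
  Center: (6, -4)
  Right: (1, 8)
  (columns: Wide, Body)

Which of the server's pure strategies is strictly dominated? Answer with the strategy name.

Left gives a strictly higher payoff than Center against every column: 10 > 6, 1 > -4.
So Center is strictly dominated and the server never plays it.

Center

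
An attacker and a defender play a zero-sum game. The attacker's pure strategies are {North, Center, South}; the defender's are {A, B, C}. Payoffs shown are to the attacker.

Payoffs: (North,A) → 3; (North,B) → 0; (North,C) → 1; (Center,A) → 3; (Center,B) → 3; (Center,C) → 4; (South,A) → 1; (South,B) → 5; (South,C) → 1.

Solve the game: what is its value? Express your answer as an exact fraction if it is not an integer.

Row minima: North → 0, Center → 3, South → 1; maximin = 3.
Column maxima: A → 3, B → 5, C → 4; minimax = 3.
Since maximin = minimax = 3, there is a saddle point and the value is 3.

3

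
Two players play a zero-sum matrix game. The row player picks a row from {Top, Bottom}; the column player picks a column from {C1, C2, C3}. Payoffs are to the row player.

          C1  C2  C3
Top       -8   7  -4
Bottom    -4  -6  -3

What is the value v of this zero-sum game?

Row minima: Top → -8, Bottom → -6; maximin = -6.
Column maxima: C1 → -4, C2 → 7, C3 → -3; minimax = -4.
-6 ≠ -4, so there is no saddle point; optimal play is mixed.
C3 is strictly dominated by C1 (it gives the row player strictly more in every row), so the column player never plays it.
On the remaining 2×2 (Top, Bottom vs C1, C2):
Let the row player play Top with probability p. Expected payoff against C1: (-8)p + (-4)(1−p) = −4p − 4; against C2: 7p + (-6)(1−p) = 13p − 6.
Setting these equal: −4p − 4 = 13p − 6 ⇒ −17p = -2 ⇒ p = 2/17, and the value is (-4)·(2/17) − 4 = -76/17.
For the column player: with q = P(C1), equating Top's and Bottom's payoffs gives −15q + 7 = 2q − 6 ⇒ q = 13/17.

-76/17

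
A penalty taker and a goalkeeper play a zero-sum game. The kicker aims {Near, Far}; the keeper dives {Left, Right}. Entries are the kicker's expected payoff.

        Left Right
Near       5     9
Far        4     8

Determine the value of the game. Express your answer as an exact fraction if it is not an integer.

5

Row minima: Near → 5, Far → 4; maximin = 5.
Column maxima: Left → 5, Right → 9; minimax = 5.
Since maximin = minimax = 5, there is a saddle point and the value is 5.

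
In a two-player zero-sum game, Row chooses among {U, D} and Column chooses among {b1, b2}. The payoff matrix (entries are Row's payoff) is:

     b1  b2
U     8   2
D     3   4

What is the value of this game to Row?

26/7

Row minima: U → 2, D → 3; maximin = 3.
Column maxima: b1 → 8, b2 → 4; minimax = 4.
3 ≠ 4, so there is no saddle point; optimal play is mixed.
Let Row play U with probability p. Expected payoff against b1: 8p + 3(1−p) = 5p + 3; against b2: 2p + 4(1−p) = −2p + 4.
Setting these equal: 5p + 3 = −2p + 4 ⇒ 7p = 1 ⇒ p = 1/7, and the value is (5)·(1/7) + 3 = 26/7.
For Column: with q = P(b1), equating U's and D's payoffs gives 6q + 2 = −q + 4 ⇒ q = 2/7.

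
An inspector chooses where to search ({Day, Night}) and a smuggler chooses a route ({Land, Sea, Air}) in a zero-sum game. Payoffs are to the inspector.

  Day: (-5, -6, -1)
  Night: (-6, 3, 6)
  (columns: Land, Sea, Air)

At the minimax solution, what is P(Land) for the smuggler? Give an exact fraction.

Row minima: Day → -6, Night → -6; maximin = -6.
Column maxima: Land → -5, Sea → 3, Air → 6; minimax = -5.
-6 ≠ -5, so there is no saddle point; optimal play is mixed.
Air is strictly dominated by Land (it gives the inspector strictly more in every row), so the smuggler never plays it.
On the remaining 2×2 (Day, Night vs Land, Sea):
Let the inspector play Day with probability p. Expected payoff against Land: (-5)p + (-6)(1−p) = p − 6; against Sea: (-6)p + 3(1−p) = −9p + 3.
Setting these equal: p − 6 = −9p + 3 ⇒ 10p = 9 ⇒ p = 9/10, and the value is (1)·(9/10) − 6 = -51/10.
For the smuggler: with q = P(Land), equating Day's and Night's payoffs gives q − 6 = −9q + 3 ⇒ q = 9/10.

9/10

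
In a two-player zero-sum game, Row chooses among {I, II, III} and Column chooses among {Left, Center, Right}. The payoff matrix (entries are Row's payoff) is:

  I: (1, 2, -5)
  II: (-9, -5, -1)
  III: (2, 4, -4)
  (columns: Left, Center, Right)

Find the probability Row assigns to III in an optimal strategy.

Row minima: I → -5, II → -9, III → -4; maximin = -4.
Column maxima: Left → 2, Center → 4, Right → -1; minimax = -1.
-4 ≠ -1, so there is no saddle point; optimal play is mixed.
I is strictly dominated by III, so Row never plays it.
Center is strictly dominated by Left (it gives Row strictly more in every row), so Column never plays it.
On the remaining 2×2 (II, III vs Left, Right):
Let Row play II with probability p. Expected payoff against Left: (-9)p + 2(1−p) = −11p + 2; against Right: (-1)p + (-4)(1−p) = 3p − 4.
Setting these equal: −11p + 2 = 3p − 4 ⇒ −14p = -6 ⇒ p = 3/7, and the value is (-11)·(3/7) + 2 = -19/7.
For Column: with q = P(Left), equating II's and III's payoffs gives −8q − 1 = 6q − 4 ⇒ q = 3/14.

4/7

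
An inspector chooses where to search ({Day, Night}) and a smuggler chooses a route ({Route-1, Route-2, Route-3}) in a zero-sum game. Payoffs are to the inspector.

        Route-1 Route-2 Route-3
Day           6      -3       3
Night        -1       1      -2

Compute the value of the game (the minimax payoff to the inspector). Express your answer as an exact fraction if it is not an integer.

-1/3

Row minima: Day → -3, Night → -2; maximin = -2.
Column maxima: Route-1 → 6, Route-2 → 1, Route-3 → 3; minimax = 1.
-2 ≠ 1, so there is no saddle point; optimal play is mixed.
Route-1 is strictly dominated by Route-3 (it gives the inspector strictly more in every row), so the smuggler never plays it.
On the remaining 2×2 (Day, Night vs Route-2, Route-3):
Let the inspector play Day with probability p. Expected payoff against Route-2: (-3)p + 1(1−p) = −4p + 1; against Route-3: 3p + (-2)(1−p) = 5p − 2.
Setting these equal: −4p + 1 = 5p − 2 ⇒ −9p = -3 ⇒ p = 1/3, and the value is (-4)·(1/3) + 1 = -1/3.
For the smuggler: with q = P(Route-2), equating Day's and Night's payoffs gives −6q + 3 = 3q − 2 ⇒ q = 5/9.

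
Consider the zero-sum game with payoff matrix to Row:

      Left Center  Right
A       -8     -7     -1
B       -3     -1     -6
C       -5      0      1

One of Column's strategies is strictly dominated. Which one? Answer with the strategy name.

Left holds Row's payoff strictly below Center in every row: -8 < -7, -3 < -1, -5 < 0.
So Center is strictly dominated for Column.

Center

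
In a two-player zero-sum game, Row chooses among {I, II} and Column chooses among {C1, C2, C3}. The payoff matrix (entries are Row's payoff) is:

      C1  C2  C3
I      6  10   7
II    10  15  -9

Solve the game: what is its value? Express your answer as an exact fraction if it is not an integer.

Row minima: I → 6, II → -9; maximin = 6.
Column maxima: C1 → 10, C2 → 15, C3 → 7; minimax = 7.
6 ≠ 7, so there is no saddle point; optimal play is mixed.
C2 is strictly dominated by C1 (it gives Row strictly more in every row), so Column never plays it.
On the remaining 2×2 (I, II vs C1, C3):
Let Row play I with probability p. Expected payoff against C1: 6p + 10(1−p) = −4p + 10; against C3: 7p + (-9)(1−p) = 16p − 9.
Setting these equal: −4p + 10 = 16p − 9 ⇒ −20p = -19 ⇒ p = 19/20, and the value is (-4)·(19/20) + 10 = 31/5.
For Column: with q = P(C1), equating I's and II's payoffs gives −q + 7 = 19q − 9 ⇒ q = 4/5.

31/5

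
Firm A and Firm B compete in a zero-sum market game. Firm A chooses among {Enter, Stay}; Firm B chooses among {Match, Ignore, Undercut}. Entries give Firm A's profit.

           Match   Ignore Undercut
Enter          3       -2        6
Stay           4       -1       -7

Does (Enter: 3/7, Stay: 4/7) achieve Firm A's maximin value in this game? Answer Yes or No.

Against Match this mix gives (3/7)·3 + (4/7)·4 = 25/7.
Against Ignore this mix gives (3/7)·(-2) + (4/7)·(-1) = -10/7.
Against Undercut this mix gives (3/7)·6 + (4/7)·(-7) = -10/7.
All of Firm B's active replies (Ignore, Undercut) yield -10/7, and no column does worse for Firm A. The mix makes Firm B indifferent and guarantees -10/7, so it is optimal.

Yes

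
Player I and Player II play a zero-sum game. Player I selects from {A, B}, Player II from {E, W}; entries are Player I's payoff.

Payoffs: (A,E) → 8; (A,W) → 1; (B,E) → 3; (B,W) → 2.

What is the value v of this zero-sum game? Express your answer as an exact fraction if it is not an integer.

2

Row minima: A → 1, B → 2; maximin = 2.
Column maxima: E → 8, W → 2; minimax = 2.
Since maximin = minimax = 2, there is a saddle point and the value is 2.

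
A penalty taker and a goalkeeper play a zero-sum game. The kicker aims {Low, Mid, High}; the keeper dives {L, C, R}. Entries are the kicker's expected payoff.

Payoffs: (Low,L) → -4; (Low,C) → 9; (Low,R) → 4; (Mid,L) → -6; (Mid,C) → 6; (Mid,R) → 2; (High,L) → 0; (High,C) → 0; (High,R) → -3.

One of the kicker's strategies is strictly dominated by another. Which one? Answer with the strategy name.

Low gives a strictly higher payoff than Mid against every column: -4 > -6, 9 > 6, 4 > 2.
So Mid is strictly dominated and the kicker never plays it.

Mid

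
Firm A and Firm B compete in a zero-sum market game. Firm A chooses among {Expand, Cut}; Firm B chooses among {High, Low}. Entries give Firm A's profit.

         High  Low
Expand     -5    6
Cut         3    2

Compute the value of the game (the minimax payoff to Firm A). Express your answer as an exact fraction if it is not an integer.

Row minima: Expand → -5, Cut → 2; maximin = 2.
Column maxima: High → 3, Low → 6; minimax = 3.
2 ≠ 3, so there is no saddle point; optimal play is mixed.
Let Firm A play Expand with probability p. Expected payoff against High: (-5)p + 3(1−p) = −8p + 3; against Low: 6p + 2(1−p) = 4p + 2.
Setting these equal: −8p + 3 = 4p + 2 ⇒ −12p = -1 ⇒ p = 1/12, and the value is (-8)·(1/12) + 3 = 7/3.
For Firm B: with q = P(High), equating Expand's and Cut's payoffs gives −11q + 6 = q + 2 ⇒ q = 1/3.

7/3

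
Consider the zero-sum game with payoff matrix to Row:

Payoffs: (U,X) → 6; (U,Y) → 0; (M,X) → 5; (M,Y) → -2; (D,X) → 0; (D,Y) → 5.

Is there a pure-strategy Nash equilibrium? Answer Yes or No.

No

Row minima: U → 0, M → -2, D → 0; maximin = 0.
Column maxima: X → 6, Y → 5; minimax = 5.
0 ≠ 5, so no pure-strategy equilibrium exists.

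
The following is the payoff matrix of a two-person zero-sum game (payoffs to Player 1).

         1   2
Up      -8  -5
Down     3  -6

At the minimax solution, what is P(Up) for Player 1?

Row minima: Up → -8, Down → -6; maximin = -6.
Column maxima: 1 → 3, 2 → -5; minimax = -5.
-6 ≠ -5, so there is no saddle point; optimal play is mixed.
Let Player 1 play Up with probability p. Expected payoff against 1: (-8)p + 3(1−p) = −11p + 3; against 2: (-5)p + (-6)(1−p) = p − 6.
Setting these equal: −11p + 3 = p − 6 ⇒ −12p = -9 ⇒ p = 3/4, and the value is (-11)·(3/4) + 3 = -21/4.
For Player 2: with q = P(1), equating Up's and Down's payoffs gives −3q − 5 = 9q − 6 ⇒ q = 1/12.

3/4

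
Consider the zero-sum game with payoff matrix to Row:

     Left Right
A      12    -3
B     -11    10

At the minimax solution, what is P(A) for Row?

7/12

Row minima: A → -3, B → -11; maximin = -3.
Column maxima: Left → 12, Right → 10; minimax = 10.
-3 ≠ 10, so there is no saddle point; optimal play is mixed.
Let Row play A with probability p. Expected payoff against Left: 12p + (-11)(1−p) = 23p − 11; against Right: (-3)p + 10(1−p) = −13p + 10.
Setting these equal: 23p − 11 = −13p + 10 ⇒ 36p = 21 ⇒ p = 7/12, and the value is (23)·(7/12) − 11 = 29/12.
For Column: with q = P(Left), equating A's and B's payoffs gives 15q − 3 = −21q + 10 ⇒ q = 13/36.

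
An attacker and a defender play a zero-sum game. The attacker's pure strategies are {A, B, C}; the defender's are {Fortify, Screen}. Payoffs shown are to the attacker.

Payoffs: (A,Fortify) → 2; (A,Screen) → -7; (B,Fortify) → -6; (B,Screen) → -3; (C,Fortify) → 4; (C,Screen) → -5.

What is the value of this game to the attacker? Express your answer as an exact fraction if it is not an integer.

Row minima: A → -7, B → -6, C → -5; maximin = -5.
Column maxima: Fortify → 4, Screen → -3; minimax = -3.
-5 ≠ -3, so there is no saddle point; optimal play is mixed.
A is strictly dominated by C, so the attacker never plays it.
On the remaining 2×2 (B, C vs Fortify, Screen):
Let the attacker play B with probability p. Expected payoff against Fortify: (-6)p + 4(1−p) = −10p + 4; against Screen: (-3)p + (-5)(1−p) = 2p − 5.
Setting these equal: −10p + 4 = 2p − 5 ⇒ −12p = -9 ⇒ p = 3/4, and the value is (-10)·(3/4) + 4 = -7/2.
For the defender: with q = P(Fortify), equating B's and C's payoffs gives −3q − 3 = 9q − 5 ⇒ q = 1/6.

-7/2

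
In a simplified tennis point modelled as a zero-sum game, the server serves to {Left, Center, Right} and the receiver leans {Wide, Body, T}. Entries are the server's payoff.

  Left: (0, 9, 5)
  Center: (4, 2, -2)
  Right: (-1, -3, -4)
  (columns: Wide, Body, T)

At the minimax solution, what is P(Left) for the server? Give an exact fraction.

Row minima: Left → 0, Center → -2, Right → -4; maximin = 0.
Column maxima: Wide → 4, Body → 9, T → 5; minimax = 4.
0 ≠ 4, so there is no saddle point; optimal play is mixed.
Right is strictly dominated by Left, so the server never plays it.
Body is strictly dominated by T (it gives the server strictly more in every row), so the receiver never plays it.
On the remaining 2×2 (Left, Center vs Wide, T):
Let the server play Left with probability p. Expected payoff against Wide: 0p + 4(1−p) = −4p + 4; against T: 5p + (-2)(1−p) = 7p − 2.
Setting these equal: −4p + 4 = 7p − 2 ⇒ −11p = -6 ⇒ p = 6/11, and the value is (-4)·(6/11) + 4 = 20/11.
For the receiver: with q = P(Wide), equating Left's and Center's payoffs gives −5q + 5 = 6q − 2 ⇒ q = 7/11.

6/11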